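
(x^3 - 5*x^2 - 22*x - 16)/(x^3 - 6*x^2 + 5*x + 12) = (x^2 - 6*x - 16)/(x^2 - 7*x + 12)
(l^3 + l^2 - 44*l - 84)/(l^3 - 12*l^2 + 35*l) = (l^2 + 8*l + 12)/(l*(l - 5))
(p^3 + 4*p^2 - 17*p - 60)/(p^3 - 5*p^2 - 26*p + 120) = (p + 3)/(p - 6)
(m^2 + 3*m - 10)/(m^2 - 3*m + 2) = (m + 5)/(m - 1)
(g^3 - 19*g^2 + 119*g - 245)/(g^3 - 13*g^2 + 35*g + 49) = (g - 5)/(g + 1)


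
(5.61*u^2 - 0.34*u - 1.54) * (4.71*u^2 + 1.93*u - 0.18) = 26.4231*u^4 + 9.2259*u^3 - 8.9194*u^2 - 2.911*u + 0.2772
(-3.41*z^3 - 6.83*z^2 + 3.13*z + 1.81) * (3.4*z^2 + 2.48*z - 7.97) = -11.594*z^5 - 31.6788*z^4 + 20.8813*z^3 + 68.3515*z^2 - 20.4573*z - 14.4257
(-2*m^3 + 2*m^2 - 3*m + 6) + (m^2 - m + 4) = -2*m^3 + 3*m^2 - 4*m + 10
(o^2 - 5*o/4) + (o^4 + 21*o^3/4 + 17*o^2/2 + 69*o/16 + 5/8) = o^4 + 21*o^3/4 + 19*o^2/2 + 49*o/16 + 5/8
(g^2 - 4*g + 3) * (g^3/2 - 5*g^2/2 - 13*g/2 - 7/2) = g^5/2 - 9*g^4/2 + 5*g^3 + 15*g^2 - 11*g/2 - 21/2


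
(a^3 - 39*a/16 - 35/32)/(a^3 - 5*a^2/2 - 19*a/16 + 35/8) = (a + 1/2)/(a - 2)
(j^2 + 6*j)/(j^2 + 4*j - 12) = j/(j - 2)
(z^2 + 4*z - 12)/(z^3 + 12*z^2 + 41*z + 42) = (z^2 + 4*z - 12)/(z^3 + 12*z^2 + 41*z + 42)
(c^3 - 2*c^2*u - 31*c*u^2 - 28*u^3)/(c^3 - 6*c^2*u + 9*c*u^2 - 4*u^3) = (c^3 - 2*c^2*u - 31*c*u^2 - 28*u^3)/(c^3 - 6*c^2*u + 9*c*u^2 - 4*u^3)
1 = 1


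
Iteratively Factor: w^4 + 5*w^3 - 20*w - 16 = (w + 4)*(w^3 + w^2 - 4*w - 4) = (w + 2)*(w + 4)*(w^2 - w - 2) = (w - 2)*(w + 2)*(w + 4)*(w + 1)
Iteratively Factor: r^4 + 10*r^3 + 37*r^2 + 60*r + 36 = (r + 3)*(r^3 + 7*r^2 + 16*r + 12) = (r + 2)*(r + 3)*(r^2 + 5*r + 6) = (r + 2)*(r + 3)^2*(r + 2)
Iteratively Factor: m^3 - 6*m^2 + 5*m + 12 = (m - 3)*(m^2 - 3*m - 4) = (m - 3)*(m + 1)*(m - 4)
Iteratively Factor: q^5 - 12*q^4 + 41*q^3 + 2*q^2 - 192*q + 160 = (q - 4)*(q^4 - 8*q^3 + 9*q^2 + 38*q - 40) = (q - 5)*(q - 4)*(q^3 - 3*q^2 - 6*q + 8) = (q - 5)*(q - 4)*(q - 1)*(q^2 - 2*q - 8) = (q - 5)*(q - 4)*(q - 1)*(q + 2)*(q - 4)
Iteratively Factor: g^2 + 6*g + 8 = (g + 4)*(g + 2)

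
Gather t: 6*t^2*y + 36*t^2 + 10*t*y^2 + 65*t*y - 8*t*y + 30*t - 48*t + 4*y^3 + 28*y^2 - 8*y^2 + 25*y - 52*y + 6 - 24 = t^2*(6*y + 36) + t*(10*y^2 + 57*y - 18) + 4*y^3 + 20*y^2 - 27*y - 18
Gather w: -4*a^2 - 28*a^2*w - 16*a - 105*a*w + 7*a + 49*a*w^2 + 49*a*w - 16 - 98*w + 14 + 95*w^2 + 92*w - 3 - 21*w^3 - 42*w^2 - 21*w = -4*a^2 - 9*a - 21*w^3 + w^2*(49*a + 53) + w*(-28*a^2 - 56*a - 27) - 5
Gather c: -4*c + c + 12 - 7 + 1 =6 - 3*c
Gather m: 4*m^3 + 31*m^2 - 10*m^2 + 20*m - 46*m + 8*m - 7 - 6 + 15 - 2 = 4*m^3 + 21*m^2 - 18*m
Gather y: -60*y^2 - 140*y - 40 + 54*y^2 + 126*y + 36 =-6*y^2 - 14*y - 4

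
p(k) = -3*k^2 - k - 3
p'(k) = -6*k - 1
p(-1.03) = -5.15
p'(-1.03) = 5.18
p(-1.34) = -7.05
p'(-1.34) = 7.04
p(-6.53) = -124.39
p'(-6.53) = 38.18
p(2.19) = -19.58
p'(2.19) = -14.14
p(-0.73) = -3.87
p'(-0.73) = 3.38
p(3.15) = -35.92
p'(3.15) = -19.90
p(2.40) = -22.68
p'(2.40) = -15.40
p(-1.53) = -8.49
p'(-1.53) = 8.18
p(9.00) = -255.00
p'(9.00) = -55.00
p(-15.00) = -663.00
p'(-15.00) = 89.00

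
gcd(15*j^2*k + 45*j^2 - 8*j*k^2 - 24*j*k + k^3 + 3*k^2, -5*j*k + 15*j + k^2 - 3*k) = 5*j - k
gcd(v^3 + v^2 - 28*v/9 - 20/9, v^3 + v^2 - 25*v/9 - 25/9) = v - 5/3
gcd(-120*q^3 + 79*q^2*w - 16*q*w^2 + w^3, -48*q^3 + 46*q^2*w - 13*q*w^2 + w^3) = 24*q^2 - 11*q*w + w^2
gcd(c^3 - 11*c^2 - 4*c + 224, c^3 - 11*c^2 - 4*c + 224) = c^3 - 11*c^2 - 4*c + 224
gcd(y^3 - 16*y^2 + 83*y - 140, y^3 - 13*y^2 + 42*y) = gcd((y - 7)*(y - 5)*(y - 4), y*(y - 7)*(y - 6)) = y - 7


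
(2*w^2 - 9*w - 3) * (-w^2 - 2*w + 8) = -2*w^4 + 5*w^3 + 37*w^2 - 66*w - 24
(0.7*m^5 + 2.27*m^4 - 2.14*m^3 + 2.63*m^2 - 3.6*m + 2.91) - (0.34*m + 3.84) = 0.7*m^5 + 2.27*m^4 - 2.14*m^3 + 2.63*m^2 - 3.94*m - 0.93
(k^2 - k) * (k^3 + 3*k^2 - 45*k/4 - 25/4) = k^5 + 2*k^4 - 57*k^3/4 + 5*k^2 + 25*k/4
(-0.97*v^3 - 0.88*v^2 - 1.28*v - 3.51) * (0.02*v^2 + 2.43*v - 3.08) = -0.0194*v^5 - 2.3747*v^4 + 0.8236*v^3 - 0.4702*v^2 - 4.5869*v + 10.8108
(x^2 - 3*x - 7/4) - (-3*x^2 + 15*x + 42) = 4*x^2 - 18*x - 175/4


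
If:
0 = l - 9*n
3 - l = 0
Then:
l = 3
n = 1/3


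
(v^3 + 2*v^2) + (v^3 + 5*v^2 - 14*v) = 2*v^3 + 7*v^2 - 14*v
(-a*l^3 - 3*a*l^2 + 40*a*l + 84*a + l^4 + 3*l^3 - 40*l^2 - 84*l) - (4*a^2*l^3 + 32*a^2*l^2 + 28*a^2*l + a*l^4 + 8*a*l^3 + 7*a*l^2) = -4*a^2*l^3 - 32*a^2*l^2 - 28*a^2*l - a*l^4 - 9*a*l^3 - 10*a*l^2 + 40*a*l + 84*a + l^4 + 3*l^3 - 40*l^2 - 84*l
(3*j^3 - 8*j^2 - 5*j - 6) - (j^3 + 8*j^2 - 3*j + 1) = 2*j^3 - 16*j^2 - 2*j - 7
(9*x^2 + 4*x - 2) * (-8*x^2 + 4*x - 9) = -72*x^4 + 4*x^3 - 49*x^2 - 44*x + 18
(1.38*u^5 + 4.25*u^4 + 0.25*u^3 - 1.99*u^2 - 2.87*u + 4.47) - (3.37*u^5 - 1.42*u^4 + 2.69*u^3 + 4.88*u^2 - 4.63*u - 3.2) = -1.99*u^5 + 5.67*u^4 - 2.44*u^3 - 6.87*u^2 + 1.76*u + 7.67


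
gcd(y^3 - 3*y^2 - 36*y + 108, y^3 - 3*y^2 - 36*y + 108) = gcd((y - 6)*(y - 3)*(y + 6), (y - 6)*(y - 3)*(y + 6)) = y^3 - 3*y^2 - 36*y + 108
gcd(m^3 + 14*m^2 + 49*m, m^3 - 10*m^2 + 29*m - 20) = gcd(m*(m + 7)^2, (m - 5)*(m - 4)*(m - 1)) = 1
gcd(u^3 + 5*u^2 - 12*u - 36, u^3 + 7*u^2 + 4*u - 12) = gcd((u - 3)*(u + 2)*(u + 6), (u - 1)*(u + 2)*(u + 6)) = u^2 + 8*u + 12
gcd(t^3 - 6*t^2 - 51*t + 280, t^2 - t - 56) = t^2 - t - 56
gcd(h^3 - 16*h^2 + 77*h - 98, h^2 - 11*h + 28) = h - 7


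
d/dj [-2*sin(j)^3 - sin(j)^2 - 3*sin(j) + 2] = (-2*sin(j) + 3*cos(2*j) - 6)*cos(j)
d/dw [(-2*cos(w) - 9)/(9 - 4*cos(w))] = 54*sin(w)/(4*cos(w) - 9)^2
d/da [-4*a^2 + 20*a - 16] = 20 - 8*a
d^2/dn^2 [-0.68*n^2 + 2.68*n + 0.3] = -1.36000000000000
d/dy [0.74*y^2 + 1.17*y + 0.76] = 1.48*y + 1.17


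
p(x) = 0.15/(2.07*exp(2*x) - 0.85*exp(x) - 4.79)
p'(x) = 0.15*(-4.14*exp(2*x) + 0.85*exp(x))/(2.07*exp(2*x) - 0.85*exp(x) - 4.79)^2 = (0.1275 - 0.621*exp(x))*exp(x)/(-2.07*exp(2*x) + 0.85*exp(x) + 4.79)^2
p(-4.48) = -0.03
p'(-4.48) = 0.00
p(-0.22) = -0.04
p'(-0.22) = -0.02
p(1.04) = 0.02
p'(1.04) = -0.05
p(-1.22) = -0.03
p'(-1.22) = -0.00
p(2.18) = 0.00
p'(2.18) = -0.00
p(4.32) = 0.00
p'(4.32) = -0.00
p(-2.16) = -0.03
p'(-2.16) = 0.00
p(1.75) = 0.00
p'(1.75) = -0.01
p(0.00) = -0.04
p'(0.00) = -0.04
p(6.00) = 0.00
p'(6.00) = 0.00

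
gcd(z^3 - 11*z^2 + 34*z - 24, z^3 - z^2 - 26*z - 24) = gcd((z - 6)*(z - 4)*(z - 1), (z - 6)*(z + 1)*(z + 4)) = z - 6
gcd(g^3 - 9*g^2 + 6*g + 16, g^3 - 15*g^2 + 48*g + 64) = g^2 - 7*g - 8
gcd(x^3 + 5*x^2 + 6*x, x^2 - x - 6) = x + 2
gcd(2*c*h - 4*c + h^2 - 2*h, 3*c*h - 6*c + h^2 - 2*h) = h - 2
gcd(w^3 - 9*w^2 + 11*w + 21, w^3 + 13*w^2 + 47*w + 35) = w + 1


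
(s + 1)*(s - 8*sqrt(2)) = s^2 - 8*sqrt(2)*s + s - 8*sqrt(2)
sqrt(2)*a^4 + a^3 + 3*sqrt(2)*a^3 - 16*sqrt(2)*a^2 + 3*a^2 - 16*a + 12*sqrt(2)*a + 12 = (a - 2)*(a - 1)*(a + 6)*(sqrt(2)*a + 1)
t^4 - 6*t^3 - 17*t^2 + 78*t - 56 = (t - 7)*(t - 2)*(t - 1)*(t + 4)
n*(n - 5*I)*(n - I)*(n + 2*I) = n^4 - 4*I*n^3 + 7*n^2 - 10*I*n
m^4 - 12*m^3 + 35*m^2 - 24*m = m*(m - 8)*(m - 3)*(m - 1)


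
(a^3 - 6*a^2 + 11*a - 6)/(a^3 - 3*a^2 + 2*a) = (a - 3)/a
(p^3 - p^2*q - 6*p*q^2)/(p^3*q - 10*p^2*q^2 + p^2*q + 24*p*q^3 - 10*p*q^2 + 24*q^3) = p*(p^2 - p*q - 6*q^2)/(q*(p^3 - 10*p^2*q + p^2 + 24*p*q^2 - 10*p*q + 24*q^2))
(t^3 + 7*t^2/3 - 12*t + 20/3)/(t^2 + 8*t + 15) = (3*t^2 - 8*t + 4)/(3*(t + 3))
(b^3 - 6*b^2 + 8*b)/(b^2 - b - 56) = b*(-b^2 + 6*b - 8)/(-b^2 + b + 56)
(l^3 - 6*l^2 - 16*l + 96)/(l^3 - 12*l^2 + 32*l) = (l^2 - 2*l - 24)/(l*(l - 8))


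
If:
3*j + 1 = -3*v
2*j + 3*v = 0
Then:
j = -1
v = 2/3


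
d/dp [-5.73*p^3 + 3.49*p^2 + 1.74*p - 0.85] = -17.19*p^2 + 6.98*p + 1.74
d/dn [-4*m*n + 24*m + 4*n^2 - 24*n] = -4*m + 8*n - 24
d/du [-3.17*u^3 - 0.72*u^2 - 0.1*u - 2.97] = -9.51*u^2 - 1.44*u - 0.1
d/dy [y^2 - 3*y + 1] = 2*y - 3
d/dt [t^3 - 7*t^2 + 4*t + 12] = 3*t^2 - 14*t + 4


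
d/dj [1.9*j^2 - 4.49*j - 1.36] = 3.8*j - 4.49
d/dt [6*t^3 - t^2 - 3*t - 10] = 18*t^2 - 2*t - 3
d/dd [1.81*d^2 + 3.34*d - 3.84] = 3.62*d + 3.34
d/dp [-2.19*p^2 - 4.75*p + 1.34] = -4.38*p - 4.75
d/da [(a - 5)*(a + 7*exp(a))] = a + (a - 5)*(7*exp(a) + 1) + 7*exp(a)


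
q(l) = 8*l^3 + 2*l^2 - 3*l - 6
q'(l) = 24*l^2 + 4*l - 3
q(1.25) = 9.00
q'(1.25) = 39.50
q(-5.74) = -1435.84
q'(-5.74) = 764.78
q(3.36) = 309.96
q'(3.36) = 281.39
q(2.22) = 84.73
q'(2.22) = 124.16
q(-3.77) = -394.93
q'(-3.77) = 323.03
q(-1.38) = -19.08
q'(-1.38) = 37.19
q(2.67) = 152.52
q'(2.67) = 178.77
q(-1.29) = -15.98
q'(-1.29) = 31.78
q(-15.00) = -26511.00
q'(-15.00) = 5337.00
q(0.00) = -6.00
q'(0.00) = -3.00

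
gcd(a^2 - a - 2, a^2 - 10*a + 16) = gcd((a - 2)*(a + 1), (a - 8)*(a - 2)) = a - 2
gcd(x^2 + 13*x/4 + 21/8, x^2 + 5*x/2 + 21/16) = x + 7/4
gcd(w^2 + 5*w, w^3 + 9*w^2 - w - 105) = w + 5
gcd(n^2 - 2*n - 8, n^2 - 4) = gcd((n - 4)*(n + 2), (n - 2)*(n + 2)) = n + 2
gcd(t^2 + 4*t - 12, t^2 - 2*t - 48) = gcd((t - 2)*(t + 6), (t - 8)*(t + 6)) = t + 6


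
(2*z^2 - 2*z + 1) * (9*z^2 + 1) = 18*z^4 - 18*z^3 + 11*z^2 - 2*z + 1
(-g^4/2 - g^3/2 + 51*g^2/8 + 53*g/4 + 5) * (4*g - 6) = -2*g^5 + g^4 + 57*g^3/2 + 59*g^2/4 - 119*g/2 - 30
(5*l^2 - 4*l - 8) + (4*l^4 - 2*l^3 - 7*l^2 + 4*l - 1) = 4*l^4 - 2*l^3 - 2*l^2 - 9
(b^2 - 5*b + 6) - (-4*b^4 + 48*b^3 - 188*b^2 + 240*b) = 4*b^4 - 48*b^3 + 189*b^2 - 245*b + 6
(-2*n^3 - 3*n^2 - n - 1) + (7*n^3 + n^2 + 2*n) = 5*n^3 - 2*n^2 + n - 1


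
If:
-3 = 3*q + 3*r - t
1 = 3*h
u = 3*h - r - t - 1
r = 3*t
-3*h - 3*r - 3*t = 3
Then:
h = 1/3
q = -1/9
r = -1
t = -1/3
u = 4/3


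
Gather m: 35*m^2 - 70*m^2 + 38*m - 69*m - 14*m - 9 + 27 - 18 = -35*m^2 - 45*m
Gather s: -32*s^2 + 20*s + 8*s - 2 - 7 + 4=-32*s^2 + 28*s - 5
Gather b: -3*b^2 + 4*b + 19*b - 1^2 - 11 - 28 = -3*b^2 + 23*b - 40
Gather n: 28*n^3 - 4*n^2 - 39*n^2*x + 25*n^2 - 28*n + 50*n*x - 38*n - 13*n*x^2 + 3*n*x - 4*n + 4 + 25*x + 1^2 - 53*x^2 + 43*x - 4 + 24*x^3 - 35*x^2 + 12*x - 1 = 28*n^3 + n^2*(21 - 39*x) + n*(-13*x^2 + 53*x - 70) + 24*x^3 - 88*x^2 + 80*x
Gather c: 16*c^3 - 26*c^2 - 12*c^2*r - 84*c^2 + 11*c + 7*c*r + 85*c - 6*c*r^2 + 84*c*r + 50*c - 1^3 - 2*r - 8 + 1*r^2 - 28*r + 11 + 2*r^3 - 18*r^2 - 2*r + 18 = 16*c^3 + c^2*(-12*r - 110) + c*(-6*r^2 + 91*r + 146) + 2*r^3 - 17*r^2 - 32*r + 20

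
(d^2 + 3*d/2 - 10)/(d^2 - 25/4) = 2*(d + 4)/(2*d + 5)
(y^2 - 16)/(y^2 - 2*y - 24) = (y - 4)/(y - 6)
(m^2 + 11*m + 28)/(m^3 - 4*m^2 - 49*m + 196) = (m + 4)/(m^2 - 11*m + 28)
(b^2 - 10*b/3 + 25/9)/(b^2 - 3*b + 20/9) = (3*b - 5)/(3*b - 4)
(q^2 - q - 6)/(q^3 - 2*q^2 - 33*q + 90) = (q + 2)/(q^2 + q - 30)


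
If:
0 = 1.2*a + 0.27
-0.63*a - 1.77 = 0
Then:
No Solution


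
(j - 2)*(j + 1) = j^2 - j - 2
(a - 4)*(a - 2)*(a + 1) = a^3 - 5*a^2 + 2*a + 8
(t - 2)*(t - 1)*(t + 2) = t^3 - t^2 - 4*t + 4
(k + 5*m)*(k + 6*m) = k^2 + 11*k*m + 30*m^2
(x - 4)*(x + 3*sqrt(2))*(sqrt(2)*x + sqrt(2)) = sqrt(2)*x^3 - 3*sqrt(2)*x^2 + 6*x^2 - 18*x - 4*sqrt(2)*x - 24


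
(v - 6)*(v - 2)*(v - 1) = v^3 - 9*v^2 + 20*v - 12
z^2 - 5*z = z*(z - 5)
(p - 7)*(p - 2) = p^2 - 9*p + 14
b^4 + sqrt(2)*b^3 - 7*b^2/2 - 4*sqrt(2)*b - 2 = (b - 2)*(b + 2)*(b + sqrt(2)/2)^2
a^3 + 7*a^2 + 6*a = a*(a + 1)*(a + 6)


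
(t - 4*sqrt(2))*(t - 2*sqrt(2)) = t^2 - 6*sqrt(2)*t + 16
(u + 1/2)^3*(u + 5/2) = u^4 + 4*u^3 + 9*u^2/2 + 2*u + 5/16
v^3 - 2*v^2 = v^2*(v - 2)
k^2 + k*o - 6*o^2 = (k - 2*o)*(k + 3*o)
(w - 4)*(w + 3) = w^2 - w - 12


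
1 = 1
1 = 1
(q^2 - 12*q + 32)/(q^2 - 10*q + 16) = (q - 4)/(q - 2)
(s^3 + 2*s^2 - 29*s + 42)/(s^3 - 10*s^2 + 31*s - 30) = (s + 7)/(s - 5)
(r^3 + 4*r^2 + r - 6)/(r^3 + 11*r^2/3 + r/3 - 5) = 3*(r + 2)/(3*r + 5)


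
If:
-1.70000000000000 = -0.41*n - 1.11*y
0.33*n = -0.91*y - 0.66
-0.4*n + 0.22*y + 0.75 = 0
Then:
No Solution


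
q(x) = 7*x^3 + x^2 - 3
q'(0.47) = 5.58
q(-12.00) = -11955.00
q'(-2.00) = 80.00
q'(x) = 21*x^2 + 2*x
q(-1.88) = -45.98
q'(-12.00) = 3000.00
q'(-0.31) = 1.40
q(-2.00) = -55.00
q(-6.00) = -1479.00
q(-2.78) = -145.67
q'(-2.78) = 156.74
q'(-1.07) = 21.90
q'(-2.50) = 126.25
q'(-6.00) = 744.00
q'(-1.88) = 70.46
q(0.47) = -2.05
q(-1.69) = -33.93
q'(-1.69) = 56.60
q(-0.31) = -3.11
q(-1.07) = -10.43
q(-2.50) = -106.12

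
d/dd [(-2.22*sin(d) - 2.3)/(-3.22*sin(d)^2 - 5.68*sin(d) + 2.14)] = (-14.812*sin(d) + 3.5742*cos(2*d) - 21.389)*cos(d)/(3.22*sin(d)^2 + 5.68*sin(d) - 2.14)^2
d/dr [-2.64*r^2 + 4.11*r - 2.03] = 4.11 - 5.28*r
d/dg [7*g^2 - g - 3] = 14*g - 1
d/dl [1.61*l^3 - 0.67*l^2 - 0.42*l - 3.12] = 4.83*l^2 - 1.34*l - 0.42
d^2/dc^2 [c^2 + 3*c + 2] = 2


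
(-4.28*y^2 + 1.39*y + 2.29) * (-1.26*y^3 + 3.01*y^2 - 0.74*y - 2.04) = 5.3928*y^5 - 14.6342*y^4 + 4.4657*y^3 + 14.5955*y^2 - 4.5302*y - 4.6716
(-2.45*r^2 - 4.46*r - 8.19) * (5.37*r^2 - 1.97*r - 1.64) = -13.1565*r^4 - 19.1237*r^3 - 31.1761*r^2 + 23.4487*r + 13.4316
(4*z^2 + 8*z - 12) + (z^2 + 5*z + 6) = 5*z^2 + 13*z - 6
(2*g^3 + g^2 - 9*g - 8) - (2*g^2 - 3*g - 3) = 2*g^3 - g^2 - 6*g - 5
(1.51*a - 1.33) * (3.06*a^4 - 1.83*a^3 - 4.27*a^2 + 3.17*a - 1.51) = 4.6206*a^5 - 6.8331*a^4 - 4.0138*a^3 + 10.4658*a^2 - 6.4962*a + 2.0083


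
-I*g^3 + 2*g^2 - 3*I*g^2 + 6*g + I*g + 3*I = (g + 3)*(g + I)*(-I*g + 1)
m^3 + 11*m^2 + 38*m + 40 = (m + 2)*(m + 4)*(m + 5)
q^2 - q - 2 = (q - 2)*(q + 1)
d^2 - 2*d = d*(d - 2)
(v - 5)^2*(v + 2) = v^3 - 8*v^2 + 5*v + 50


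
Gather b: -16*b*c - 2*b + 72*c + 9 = b*(-16*c - 2) + 72*c + 9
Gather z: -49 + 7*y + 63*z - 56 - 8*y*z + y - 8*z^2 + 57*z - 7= 8*y - 8*z^2 + z*(120 - 8*y) - 112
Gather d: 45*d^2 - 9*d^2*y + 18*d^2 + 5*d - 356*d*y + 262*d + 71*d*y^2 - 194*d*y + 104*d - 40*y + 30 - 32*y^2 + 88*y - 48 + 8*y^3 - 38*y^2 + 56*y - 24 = d^2*(63 - 9*y) + d*(71*y^2 - 550*y + 371) + 8*y^3 - 70*y^2 + 104*y - 42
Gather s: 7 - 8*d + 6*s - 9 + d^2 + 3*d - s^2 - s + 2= d^2 - 5*d - s^2 + 5*s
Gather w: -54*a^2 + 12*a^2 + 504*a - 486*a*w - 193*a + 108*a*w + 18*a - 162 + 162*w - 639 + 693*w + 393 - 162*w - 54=-42*a^2 + 329*a + w*(693 - 378*a) - 462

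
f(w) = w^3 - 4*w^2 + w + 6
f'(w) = 3*w^2 - 8*w + 1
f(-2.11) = -23.31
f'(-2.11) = 31.24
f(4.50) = 20.62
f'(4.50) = 25.75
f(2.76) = -0.69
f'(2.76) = 1.77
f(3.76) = 6.37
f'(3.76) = 13.33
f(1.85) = 0.49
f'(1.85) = -3.53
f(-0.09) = 5.88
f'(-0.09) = 1.74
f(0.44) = 5.75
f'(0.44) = -1.94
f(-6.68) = -477.25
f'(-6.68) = 188.31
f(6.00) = 84.00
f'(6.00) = 61.00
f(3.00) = 0.00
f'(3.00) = 4.00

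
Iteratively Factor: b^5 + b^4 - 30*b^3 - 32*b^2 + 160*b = (b + 4)*(b^4 - 3*b^3 - 18*b^2 + 40*b) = b*(b + 4)*(b^3 - 3*b^2 - 18*b + 40) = b*(b - 5)*(b + 4)*(b^2 + 2*b - 8) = b*(b - 5)*(b + 4)^2*(b - 2)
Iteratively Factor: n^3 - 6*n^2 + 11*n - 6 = (n - 3)*(n^2 - 3*n + 2) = (n - 3)*(n - 1)*(n - 2)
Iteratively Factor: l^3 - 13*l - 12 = (l + 3)*(l^2 - 3*l - 4) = (l + 1)*(l + 3)*(l - 4)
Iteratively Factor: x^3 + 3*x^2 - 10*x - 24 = (x - 3)*(x^2 + 6*x + 8) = (x - 3)*(x + 2)*(x + 4)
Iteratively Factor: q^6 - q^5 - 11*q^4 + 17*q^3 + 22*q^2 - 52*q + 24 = (q - 2)*(q^5 + q^4 - 9*q^3 - q^2 + 20*q - 12) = (q - 2)*(q + 2)*(q^4 - q^3 - 7*q^2 + 13*q - 6) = (q - 2)*(q - 1)*(q + 2)*(q^3 - 7*q + 6) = (q - 2)*(q - 1)^2*(q + 2)*(q^2 + q - 6) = (q - 2)*(q - 1)^2*(q + 2)*(q + 3)*(q - 2)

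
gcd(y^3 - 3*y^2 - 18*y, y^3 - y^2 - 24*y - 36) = y^2 - 3*y - 18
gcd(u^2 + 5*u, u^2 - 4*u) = u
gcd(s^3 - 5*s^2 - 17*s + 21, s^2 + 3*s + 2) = 1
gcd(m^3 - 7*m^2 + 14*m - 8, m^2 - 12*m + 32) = m - 4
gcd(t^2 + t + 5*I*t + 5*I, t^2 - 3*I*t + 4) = 1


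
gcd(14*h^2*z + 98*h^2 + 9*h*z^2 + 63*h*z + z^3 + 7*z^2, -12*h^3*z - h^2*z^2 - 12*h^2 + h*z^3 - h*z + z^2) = 1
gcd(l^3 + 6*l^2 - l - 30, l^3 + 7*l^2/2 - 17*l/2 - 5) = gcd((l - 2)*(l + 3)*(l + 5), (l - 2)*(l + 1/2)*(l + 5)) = l^2 + 3*l - 10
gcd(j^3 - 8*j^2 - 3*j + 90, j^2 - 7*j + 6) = j - 6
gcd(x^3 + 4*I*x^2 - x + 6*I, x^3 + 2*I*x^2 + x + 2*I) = x^2 + I*x + 2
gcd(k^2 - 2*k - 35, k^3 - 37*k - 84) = k - 7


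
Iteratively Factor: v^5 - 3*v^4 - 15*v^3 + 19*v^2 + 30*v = (v + 1)*(v^4 - 4*v^3 - 11*v^2 + 30*v) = (v + 1)*(v + 3)*(v^3 - 7*v^2 + 10*v) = (v - 5)*(v + 1)*(v + 3)*(v^2 - 2*v) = (v - 5)*(v - 2)*(v + 1)*(v + 3)*(v)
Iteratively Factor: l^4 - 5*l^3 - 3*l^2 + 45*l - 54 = (l + 3)*(l^3 - 8*l^2 + 21*l - 18) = (l - 3)*(l + 3)*(l^2 - 5*l + 6) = (l - 3)*(l - 2)*(l + 3)*(l - 3)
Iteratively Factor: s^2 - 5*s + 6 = (s - 3)*(s - 2)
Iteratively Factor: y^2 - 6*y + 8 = (y - 2)*(y - 4)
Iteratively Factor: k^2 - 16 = (k + 4)*(k - 4)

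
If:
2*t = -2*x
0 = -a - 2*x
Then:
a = -2*x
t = -x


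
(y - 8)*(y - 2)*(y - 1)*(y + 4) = y^4 - 7*y^3 - 18*y^2 + 88*y - 64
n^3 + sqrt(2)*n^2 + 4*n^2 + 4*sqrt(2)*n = n*(n + 4)*(n + sqrt(2))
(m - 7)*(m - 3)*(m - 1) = m^3 - 11*m^2 + 31*m - 21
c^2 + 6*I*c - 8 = (c + 2*I)*(c + 4*I)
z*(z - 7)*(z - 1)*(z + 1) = z^4 - 7*z^3 - z^2 + 7*z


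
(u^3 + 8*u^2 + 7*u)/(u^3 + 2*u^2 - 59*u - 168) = u*(u + 1)/(u^2 - 5*u - 24)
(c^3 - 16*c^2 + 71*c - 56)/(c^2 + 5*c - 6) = (c^2 - 15*c + 56)/(c + 6)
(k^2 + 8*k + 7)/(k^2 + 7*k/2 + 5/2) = 2*(k + 7)/(2*k + 5)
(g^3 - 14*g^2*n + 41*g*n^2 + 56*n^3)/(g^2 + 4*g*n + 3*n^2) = (g^2 - 15*g*n + 56*n^2)/(g + 3*n)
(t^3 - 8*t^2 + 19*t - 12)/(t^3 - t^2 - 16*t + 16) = (t - 3)/(t + 4)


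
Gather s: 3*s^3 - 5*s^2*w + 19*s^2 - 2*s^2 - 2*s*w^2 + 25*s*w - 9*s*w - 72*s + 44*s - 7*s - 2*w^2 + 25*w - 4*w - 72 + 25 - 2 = 3*s^3 + s^2*(17 - 5*w) + s*(-2*w^2 + 16*w - 35) - 2*w^2 + 21*w - 49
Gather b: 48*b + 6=48*b + 6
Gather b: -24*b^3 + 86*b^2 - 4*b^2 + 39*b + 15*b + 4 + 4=-24*b^3 + 82*b^2 + 54*b + 8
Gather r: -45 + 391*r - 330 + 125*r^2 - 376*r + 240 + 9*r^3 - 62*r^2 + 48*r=9*r^3 + 63*r^2 + 63*r - 135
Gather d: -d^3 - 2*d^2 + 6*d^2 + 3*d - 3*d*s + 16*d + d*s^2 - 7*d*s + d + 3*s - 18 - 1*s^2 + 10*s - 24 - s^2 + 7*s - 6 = -d^3 + 4*d^2 + d*(s^2 - 10*s + 20) - 2*s^2 + 20*s - 48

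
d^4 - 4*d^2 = d^2*(d - 2)*(d + 2)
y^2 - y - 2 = (y - 2)*(y + 1)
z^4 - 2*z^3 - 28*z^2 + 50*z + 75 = (z - 5)*(z - 3)*(z + 1)*(z + 5)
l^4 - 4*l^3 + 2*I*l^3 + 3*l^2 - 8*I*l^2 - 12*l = l*(l - 4)*(l - I)*(l + 3*I)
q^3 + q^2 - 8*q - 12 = (q - 3)*(q + 2)^2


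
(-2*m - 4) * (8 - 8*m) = 16*m^2 + 16*m - 32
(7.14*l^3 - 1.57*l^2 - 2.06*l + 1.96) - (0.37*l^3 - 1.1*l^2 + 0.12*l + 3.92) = 6.77*l^3 - 0.47*l^2 - 2.18*l - 1.96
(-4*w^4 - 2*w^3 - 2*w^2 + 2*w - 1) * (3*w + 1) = -12*w^5 - 10*w^4 - 8*w^3 + 4*w^2 - w - 1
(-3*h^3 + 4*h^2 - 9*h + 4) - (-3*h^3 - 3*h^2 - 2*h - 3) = 7*h^2 - 7*h + 7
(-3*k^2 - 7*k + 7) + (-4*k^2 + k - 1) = -7*k^2 - 6*k + 6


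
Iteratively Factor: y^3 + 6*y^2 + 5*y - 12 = (y - 1)*(y^2 + 7*y + 12) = (y - 1)*(y + 3)*(y + 4)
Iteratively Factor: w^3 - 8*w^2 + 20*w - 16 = (w - 2)*(w^2 - 6*w + 8) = (w - 4)*(w - 2)*(w - 2)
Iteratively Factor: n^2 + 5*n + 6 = (n + 2)*(n + 3)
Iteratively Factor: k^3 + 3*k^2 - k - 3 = (k + 1)*(k^2 + 2*k - 3) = (k + 1)*(k + 3)*(k - 1)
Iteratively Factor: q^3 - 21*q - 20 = (q + 1)*(q^2 - q - 20) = (q + 1)*(q + 4)*(q - 5)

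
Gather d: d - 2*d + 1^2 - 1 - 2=-d - 2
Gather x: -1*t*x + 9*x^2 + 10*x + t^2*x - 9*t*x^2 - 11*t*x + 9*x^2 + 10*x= x^2*(18 - 9*t) + x*(t^2 - 12*t + 20)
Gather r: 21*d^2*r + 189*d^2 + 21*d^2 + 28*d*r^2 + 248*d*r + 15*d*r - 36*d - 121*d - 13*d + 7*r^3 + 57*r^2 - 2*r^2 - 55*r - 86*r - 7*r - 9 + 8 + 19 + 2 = 210*d^2 - 170*d + 7*r^3 + r^2*(28*d + 55) + r*(21*d^2 + 263*d - 148) + 20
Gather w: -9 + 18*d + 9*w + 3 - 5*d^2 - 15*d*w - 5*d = -5*d^2 + 13*d + w*(9 - 15*d) - 6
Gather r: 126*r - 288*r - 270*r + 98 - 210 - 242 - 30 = -432*r - 384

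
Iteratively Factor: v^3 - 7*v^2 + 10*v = (v)*(v^2 - 7*v + 10) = v*(v - 5)*(v - 2)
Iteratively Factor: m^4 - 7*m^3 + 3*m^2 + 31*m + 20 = (m - 4)*(m^3 - 3*m^2 - 9*m - 5) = (m - 5)*(m - 4)*(m^2 + 2*m + 1) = (m - 5)*(m - 4)*(m + 1)*(m + 1)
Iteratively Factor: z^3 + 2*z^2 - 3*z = (z - 1)*(z^2 + 3*z) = (z - 1)*(z + 3)*(z)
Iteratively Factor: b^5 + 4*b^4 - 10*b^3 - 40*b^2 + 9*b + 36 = (b + 1)*(b^4 + 3*b^3 - 13*b^2 - 27*b + 36) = (b - 1)*(b + 1)*(b^3 + 4*b^2 - 9*b - 36) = (b - 3)*(b - 1)*(b + 1)*(b^2 + 7*b + 12) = (b - 3)*(b - 1)*(b + 1)*(b + 4)*(b + 3)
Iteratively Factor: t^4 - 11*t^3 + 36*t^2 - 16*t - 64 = (t - 4)*(t^3 - 7*t^2 + 8*t + 16) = (t - 4)*(t + 1)*(t^2 - 8*t + 16) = (t - 4)^2*(t + 1)*(t - 4)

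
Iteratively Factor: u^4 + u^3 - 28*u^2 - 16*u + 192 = (u - 3)*(u^3 + 4*u^2 - 16*u - 64) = (u - 3)*(u + 4)*(u^2 - 16) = (u - 4)*(u - 3)*(u + 4)*(u + 4)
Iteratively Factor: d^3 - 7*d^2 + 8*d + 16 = (d - 4)*(d^2 - 3*d - 4) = (d - 4)^2*(d + 1)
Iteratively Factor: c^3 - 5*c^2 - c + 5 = (c - 1)*(c^2 - 4*c - 5) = (c - 1)*(c + 1)*(c - 5)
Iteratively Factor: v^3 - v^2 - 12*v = (v - 4)*(v^2 + 3*v) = v*(v - 4)*(v + 3)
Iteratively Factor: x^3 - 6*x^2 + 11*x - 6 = (x - 3)*(x^2 - 3*x + 2) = (x - 3)*(x - 2)*(x - 1)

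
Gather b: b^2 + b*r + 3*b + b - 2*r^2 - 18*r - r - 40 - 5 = b^2 + b*(r + 4) - 2*r^2 - 19*r - 45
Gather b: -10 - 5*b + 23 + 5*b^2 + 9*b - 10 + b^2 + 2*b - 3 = 6*b^2 + 6*b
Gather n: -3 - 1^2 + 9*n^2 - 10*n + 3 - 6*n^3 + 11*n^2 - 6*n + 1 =-6*n^3 + 20*n^2 - 16*n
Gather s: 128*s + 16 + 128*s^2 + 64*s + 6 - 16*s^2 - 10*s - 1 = 112*s^2 + 182*s + 21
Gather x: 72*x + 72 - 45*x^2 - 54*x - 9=-45*x^2 + 18*x + 63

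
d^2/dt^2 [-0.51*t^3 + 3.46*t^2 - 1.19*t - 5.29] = 6.92 - 3.06*t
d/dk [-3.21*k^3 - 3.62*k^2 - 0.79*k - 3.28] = -9.63*k^2 - 7.24*k - 0.79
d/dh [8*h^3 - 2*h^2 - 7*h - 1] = 24*h^2 - 4*h - 7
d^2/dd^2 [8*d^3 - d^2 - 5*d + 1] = 48*d - 2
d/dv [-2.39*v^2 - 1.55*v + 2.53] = -4.78*v - 1.55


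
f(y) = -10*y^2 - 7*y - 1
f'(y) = -20*y - 7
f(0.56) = -8.06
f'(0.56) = -18.20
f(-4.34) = -158.98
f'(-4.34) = 79.80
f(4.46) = -231.14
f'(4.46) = -96.20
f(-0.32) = 0.22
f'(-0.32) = -0.60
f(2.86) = -102.82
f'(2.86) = -64.20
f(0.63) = -9.38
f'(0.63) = -19.60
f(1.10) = -20.80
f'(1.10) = -29.00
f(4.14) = -201.38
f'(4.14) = -89.80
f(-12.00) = -1357.00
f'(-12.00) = 233.00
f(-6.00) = -319.00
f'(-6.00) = 113.00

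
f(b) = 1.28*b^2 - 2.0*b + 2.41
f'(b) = 2.56*b - 2.0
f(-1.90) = 10.83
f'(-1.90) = -6.86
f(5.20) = 26.62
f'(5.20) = 11.31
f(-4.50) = 37.33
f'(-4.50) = -13.52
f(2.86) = 7.16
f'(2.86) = 5.32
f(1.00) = 1.69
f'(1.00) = 0.56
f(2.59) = 5.82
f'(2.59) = 4.63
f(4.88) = 23.13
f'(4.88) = 10.49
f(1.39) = 2.10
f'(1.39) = 1.56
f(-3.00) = 19.93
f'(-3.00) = -9.68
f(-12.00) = 210.73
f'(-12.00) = -32.72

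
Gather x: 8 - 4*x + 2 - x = 10 - 5*x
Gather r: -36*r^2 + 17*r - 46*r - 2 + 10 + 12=-36*r^2 - 29*r + 20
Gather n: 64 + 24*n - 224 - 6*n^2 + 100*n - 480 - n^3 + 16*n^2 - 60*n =-n^3 + 10*n^2 + 64*n - 640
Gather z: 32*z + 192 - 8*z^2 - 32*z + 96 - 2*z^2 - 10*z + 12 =-10*z^2 - 10*z + 300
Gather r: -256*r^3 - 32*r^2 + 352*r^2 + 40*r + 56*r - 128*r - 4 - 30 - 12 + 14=-256*r^3 + 320*r^2 - 32*r - 32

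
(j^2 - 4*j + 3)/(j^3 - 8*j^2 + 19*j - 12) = 1/(j - 4)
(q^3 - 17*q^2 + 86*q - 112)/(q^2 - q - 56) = (q^2 - 9*q + 14)/(q + 7)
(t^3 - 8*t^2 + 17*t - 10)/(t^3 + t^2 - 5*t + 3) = (t^2 - 7*t + 10)/(t^2 + 2*t - 3)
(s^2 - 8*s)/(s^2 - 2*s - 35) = s*(8 - s)/(-s^2 + 2*s + 35)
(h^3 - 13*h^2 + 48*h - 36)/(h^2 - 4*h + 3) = (h^2 - 12*h + 36)/(h - 3)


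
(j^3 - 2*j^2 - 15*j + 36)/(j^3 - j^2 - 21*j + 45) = (j + 4)/(j + 5)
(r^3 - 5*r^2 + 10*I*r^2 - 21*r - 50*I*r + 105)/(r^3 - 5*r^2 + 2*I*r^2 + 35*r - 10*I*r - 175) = (r + 3*I)/(r - 5*I)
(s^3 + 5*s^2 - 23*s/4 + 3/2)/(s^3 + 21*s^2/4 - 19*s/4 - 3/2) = (4*s^2 - 4*s + 1)/(4*s^2 - 3*s - 1)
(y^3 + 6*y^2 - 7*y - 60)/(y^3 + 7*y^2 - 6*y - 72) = (y + 5)/(y + 6)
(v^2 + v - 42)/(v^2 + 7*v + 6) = (v^2 + v - 42)/(v^2 + 7*v + 6)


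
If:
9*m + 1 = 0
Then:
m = -1/9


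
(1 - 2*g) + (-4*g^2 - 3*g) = -4*g^2 - 5*g + 1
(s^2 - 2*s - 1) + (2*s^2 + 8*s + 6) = 3*s^2 + 6*s + 5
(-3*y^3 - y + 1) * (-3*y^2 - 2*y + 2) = 9*y^5 + 6*y^4 - 3*y^3 - y^2 - 4*y + 2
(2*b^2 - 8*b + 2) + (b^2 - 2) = 3*b^2 - 8*b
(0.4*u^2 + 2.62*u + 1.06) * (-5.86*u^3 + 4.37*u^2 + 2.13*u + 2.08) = -2.344*u^5 - 13.6052*u^4 + 6.0898*u^3 + 11.0448*u^2 + 7.7074*u + 2.2048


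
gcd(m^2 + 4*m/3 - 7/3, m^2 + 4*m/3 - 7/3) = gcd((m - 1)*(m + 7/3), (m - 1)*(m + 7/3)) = m^2 + 4*m/3 - 7/3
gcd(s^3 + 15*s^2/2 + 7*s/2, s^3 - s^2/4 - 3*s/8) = s^2 + s/2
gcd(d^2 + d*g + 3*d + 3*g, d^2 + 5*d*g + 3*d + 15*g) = d + 3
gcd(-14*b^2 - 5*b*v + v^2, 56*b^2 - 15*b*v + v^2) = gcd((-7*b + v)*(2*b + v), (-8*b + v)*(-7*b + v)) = -7*b + v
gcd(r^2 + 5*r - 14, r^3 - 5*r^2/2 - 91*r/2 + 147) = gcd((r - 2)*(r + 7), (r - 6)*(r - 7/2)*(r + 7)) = r + 7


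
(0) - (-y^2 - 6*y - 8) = y^2 + 6*y + 8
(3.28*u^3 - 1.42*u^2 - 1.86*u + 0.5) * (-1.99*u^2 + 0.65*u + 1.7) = -6.5272*u^5 + 4.9578*u^4 + 8.3544*u^3 - 4.618*u^2 - 2.837*u + 0.85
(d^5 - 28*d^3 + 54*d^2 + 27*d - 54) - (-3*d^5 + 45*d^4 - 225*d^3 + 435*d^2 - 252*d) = 4*d^5 - 45*d^4 + 197*d^3 - 381*d^2 + 279*d - 54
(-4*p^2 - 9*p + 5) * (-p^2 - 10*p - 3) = 4*p^4 + 49*p^3 + 97*p^2 - 23*p - 15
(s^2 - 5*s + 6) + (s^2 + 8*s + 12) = 2*s^2 + 3*s + 18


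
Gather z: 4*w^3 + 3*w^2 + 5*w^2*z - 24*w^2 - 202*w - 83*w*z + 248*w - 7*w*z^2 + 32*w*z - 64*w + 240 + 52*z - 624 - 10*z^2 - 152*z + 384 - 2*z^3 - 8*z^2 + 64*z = 4*w^3 - 21*w^2 - 18*w - 2*z^3 + z^2*(-7*w - 18) + z*(5*w^2 - 51*w - 36)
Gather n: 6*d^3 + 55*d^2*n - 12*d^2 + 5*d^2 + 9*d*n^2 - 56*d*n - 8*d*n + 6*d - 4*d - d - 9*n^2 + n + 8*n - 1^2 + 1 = 6*d^3 - 7*d^2 + d + n^2*(9*d - 9) + n*(55*d^2 - 64*d + 9)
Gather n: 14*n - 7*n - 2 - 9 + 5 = 7*n - 6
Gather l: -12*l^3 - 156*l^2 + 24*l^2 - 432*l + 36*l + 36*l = -12*l^3 - 132*l^2 - 360*l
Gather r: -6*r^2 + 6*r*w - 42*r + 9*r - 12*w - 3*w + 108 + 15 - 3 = -6*r^2 + r*(6*w - 33) - 15*w + 120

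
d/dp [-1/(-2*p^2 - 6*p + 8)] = (-p - 3/2)/(p^2 + 3*p - 4)^2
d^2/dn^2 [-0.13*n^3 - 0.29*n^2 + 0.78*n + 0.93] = -0.78*n - 0.58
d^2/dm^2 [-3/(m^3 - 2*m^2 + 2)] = 6*(-m^2*(3*m - 4)^2 + (3*m - 2)*(m^3 - 2*m^2 + 2))/(m^3 - 2*m^2 + 2)^3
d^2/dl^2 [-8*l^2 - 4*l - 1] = -16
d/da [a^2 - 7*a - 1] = 2*a - 7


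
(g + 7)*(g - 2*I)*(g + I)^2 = g^4 + 7*g^3 + 3*g^2 + 21*g + 2*I*g + 14*I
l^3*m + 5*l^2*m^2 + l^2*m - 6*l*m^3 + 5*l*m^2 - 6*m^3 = (l - m)*(l + 6*m)*(l*m + m)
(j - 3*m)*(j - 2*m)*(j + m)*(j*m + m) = j^4*m - 4*j^3*m^2 + j^3*m + j^2*m^3 - 4*j^2*m^2 + 6*j*m^4 + j*m^3 + 6*m^4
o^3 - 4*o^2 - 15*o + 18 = (o - 6)*(o - 1)*(o + 3)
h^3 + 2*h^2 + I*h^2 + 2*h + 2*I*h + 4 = (h + 2)*(h - I)*(h + 2*I)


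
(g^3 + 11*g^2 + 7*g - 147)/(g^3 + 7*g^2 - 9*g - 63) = (g + 7)/(g + 3)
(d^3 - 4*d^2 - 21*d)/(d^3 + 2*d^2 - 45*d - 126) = d/(d + 6)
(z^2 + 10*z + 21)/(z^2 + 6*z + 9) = (z + 7)/(z + 3)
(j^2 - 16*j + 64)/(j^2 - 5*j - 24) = (j - 8)/(j + 3)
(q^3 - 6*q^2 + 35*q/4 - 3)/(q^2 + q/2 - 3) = (q^2 - 9*q/2 + 2)/(q + 2)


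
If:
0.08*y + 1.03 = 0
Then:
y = -12.88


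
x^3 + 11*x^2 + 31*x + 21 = (x + 1)*(x + 3)*(x + 7)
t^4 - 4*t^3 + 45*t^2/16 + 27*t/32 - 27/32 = (t - 3)*(t - 3/4)^2*(t + 1/2)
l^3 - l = l*(l - 1)*(l + 1)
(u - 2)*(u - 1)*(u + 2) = u^3 - u^2 - 4*u + 4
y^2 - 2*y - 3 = (y - 3)*(y + 1)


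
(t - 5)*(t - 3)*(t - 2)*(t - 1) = t^4 - 11*t^3 + 41*t^2 - 61*t + 30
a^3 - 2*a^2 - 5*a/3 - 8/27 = (a - 8/3)*(a + 1/3)^2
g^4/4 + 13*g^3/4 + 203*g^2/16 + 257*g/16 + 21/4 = (g/4 + 1)*(g + 1/2)*(g + 3/2)*(g + 7)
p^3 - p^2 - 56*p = p*(p - 8)*(p + 7)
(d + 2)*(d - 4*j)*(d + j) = d^3 - 3*d^2*j + 2*d^2 - 4*d*j^2 - 6*d*j - 8*j^2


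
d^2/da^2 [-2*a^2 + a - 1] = -4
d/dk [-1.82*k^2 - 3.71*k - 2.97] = -3.64*k - 3.71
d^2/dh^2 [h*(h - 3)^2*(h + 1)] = 12*h^2 - 30*h + 6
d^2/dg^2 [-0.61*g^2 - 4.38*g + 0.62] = -1.22000000000000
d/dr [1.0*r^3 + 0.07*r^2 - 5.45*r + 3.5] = 3.0*r^2 + 0.14*r - 5.45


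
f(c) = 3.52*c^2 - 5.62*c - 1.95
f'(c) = 7.04*c - 5.62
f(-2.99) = 46.32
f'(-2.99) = -26.67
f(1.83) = -0.45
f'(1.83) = 7.26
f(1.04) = -3.99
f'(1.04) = 1.70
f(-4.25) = 85.52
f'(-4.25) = -35.54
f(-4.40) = 90.93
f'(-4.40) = -36.60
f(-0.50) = 1.74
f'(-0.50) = -9.14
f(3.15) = 15.27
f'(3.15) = 16.56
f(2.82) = 10.19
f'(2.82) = 14.23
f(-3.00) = 46.59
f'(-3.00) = -26.74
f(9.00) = 232.59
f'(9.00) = 57.74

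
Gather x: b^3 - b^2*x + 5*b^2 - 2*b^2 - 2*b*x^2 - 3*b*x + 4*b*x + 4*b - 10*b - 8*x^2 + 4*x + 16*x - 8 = b^3 + 3*b^2 - 6*b + x^2*(-2*b - 8) + x*(-b^2 + b + 20) - 8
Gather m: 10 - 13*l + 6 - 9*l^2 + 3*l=-9*l^2 - 10*l + 16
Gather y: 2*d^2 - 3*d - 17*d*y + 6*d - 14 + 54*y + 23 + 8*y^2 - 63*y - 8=2*d^2 + 3*d + 8*y^2 + y*(-17*d - 9) + 1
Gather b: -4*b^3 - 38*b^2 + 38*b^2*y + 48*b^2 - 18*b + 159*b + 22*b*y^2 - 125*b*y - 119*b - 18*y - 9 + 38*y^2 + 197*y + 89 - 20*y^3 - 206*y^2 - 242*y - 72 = -4*b^3 + b^2*(38*y + 10) + b*(22*y^2 - 125*y + 22) - 20*y^3 - 168*y^2 - 63*y + 8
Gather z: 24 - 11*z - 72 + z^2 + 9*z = z^2 - 2*z - 48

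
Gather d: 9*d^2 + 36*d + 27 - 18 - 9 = 9*d^2 + 36*d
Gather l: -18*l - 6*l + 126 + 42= 168 - 24*l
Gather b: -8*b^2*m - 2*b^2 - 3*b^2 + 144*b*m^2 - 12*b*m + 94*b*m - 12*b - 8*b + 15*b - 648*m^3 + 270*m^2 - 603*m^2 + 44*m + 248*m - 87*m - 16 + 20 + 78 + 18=b^2*(-8*m - 5) + b*(144*m^2 + 82*m - 5) - 648*m^3 - 333*m^2 + 205*m + 100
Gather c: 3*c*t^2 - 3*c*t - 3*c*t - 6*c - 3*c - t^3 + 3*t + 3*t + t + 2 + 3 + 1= c*(3*t^2 - 6*t - 9) - t^3 + 7*t + 6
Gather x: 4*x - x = 3*x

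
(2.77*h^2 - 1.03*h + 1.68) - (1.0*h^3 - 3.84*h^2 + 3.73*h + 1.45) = -1.0*h^3 + 6.61*h^2 - 4.76*h + 0.23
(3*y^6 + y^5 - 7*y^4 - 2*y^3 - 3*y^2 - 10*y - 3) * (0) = 0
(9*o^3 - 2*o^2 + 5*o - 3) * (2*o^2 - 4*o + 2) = 18*o^5 - 40*o^4 + 36*o^3 - 30*o^2 + 22*o - 6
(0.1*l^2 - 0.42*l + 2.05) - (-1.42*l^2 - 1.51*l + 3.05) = 1.52*l^2 + 1.09*l - 1.0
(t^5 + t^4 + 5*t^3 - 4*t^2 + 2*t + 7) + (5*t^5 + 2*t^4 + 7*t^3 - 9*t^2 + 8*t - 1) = 6*t^5 + 3*t^4 + 12*t^3 - 13*t^2 + 10*t + 6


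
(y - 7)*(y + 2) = y^2 - 5*y - 14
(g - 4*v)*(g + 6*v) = g^2 + 2*g*v - 24*v^2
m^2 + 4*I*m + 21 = (m - 3*I)*(m + 7*I)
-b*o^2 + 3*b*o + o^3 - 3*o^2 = o*(-b + o)*(o - 3)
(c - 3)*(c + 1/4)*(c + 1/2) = c^3 - 9*c^2/4 - 17*c/8 - 3/8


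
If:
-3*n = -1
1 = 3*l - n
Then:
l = 4/9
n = 1/3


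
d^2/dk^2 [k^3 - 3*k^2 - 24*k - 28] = 6*k - 6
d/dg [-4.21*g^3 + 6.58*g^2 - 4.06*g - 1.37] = -12.63*g^2 + 13.16*g - 4.06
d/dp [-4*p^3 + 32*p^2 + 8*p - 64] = -12*p^2 + 64*p + 8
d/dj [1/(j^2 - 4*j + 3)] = 2*(2 - j)/(j^2 - 4*j + 3)^2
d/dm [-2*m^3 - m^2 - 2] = 2*m*(-3*m - 1)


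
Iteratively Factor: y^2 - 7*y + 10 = (y - 2)*(y - 5)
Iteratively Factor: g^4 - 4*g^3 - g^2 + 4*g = (g - 1)*(g^3 - 3*g^2 - 4*g) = g*(g - 1)*(g^2 - 3*g - 4) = g*(g - 4)*(g - 1)*(g + 1)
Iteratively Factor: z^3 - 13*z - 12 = (z - 4)*(z^2 + 4*z + 3) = (z - 4)*(z + 3)*(z + 1)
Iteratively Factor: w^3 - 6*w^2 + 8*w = (w)*(w^2 - 6*w + 8) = w*(w - 4)*(w - 2)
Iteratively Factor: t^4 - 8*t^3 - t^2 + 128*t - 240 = (t - 3)*(t^3 - 5*t^2 - 16*t + 80) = (t - 5)*(t - 3)*(t^2 - 16) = (t - 5)*(t - 3)*(t + 4)*(t - 4)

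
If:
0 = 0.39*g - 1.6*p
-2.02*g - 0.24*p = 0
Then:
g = 0.00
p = 0.00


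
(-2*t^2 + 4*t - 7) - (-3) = -2*t^2 + 4*t - 4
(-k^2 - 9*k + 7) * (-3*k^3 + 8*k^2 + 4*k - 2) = 3*k^5 + 19*k^4 - 97*k^3 + 22*k^2 + 46*k - 14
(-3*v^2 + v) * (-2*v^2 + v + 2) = 6*v^4 - 5*v^3 - 5*v^2 + 2*v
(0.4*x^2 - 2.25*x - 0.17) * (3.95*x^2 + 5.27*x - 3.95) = 1.58*x^4 - 6.7795*x^3 - 14.109*x^2 + 7.9916*x + 0.6715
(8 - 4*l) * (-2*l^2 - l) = 8*l^3 - 12*l^2 - 8*l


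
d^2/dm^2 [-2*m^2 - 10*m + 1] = -4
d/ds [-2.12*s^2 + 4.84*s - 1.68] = 4.84 - 4.24*s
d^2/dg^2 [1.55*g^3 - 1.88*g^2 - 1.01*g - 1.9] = 9.3*g - 3.76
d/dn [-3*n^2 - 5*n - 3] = -6*n - 5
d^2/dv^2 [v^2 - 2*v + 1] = 2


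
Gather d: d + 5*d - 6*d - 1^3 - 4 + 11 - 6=0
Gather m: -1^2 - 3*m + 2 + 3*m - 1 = 0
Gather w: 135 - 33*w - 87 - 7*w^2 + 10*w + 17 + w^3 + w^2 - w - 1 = w^3 - 6*w^2 - 24*w + 64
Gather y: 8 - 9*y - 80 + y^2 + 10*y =y^2 + y - 72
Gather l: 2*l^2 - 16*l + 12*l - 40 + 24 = 2*l^2 - 4*l - 16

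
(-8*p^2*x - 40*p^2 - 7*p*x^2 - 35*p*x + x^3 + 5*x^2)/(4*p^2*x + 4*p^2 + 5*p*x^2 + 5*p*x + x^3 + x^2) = (-8*p*x - 40*p + x^2 + 5*x)/(4*p*x + 4*p + x^2 + x)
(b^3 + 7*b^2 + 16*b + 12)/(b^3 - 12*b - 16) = (b + 3)/(b - 4)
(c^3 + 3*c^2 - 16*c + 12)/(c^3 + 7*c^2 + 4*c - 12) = (c - 2)/(c + 2)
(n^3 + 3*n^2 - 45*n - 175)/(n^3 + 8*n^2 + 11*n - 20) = (n^2 - 2*n - 35)/(n^2 + 3*n - 4)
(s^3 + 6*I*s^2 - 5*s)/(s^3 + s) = (s + 5*I)/(s - I)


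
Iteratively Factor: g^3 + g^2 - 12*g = (g - 3)*(g^2 + 4*g) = g*(g - 3)*(g + 4)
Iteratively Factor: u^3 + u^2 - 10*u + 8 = (u - 1)*(u^2 + 2*u - 8) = (u - 1)*(u + 4)*(u - 2)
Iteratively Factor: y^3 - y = (y)*(y^2 - 1) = y*(y - 1)*(y + 1)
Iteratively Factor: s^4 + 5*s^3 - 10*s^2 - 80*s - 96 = (s + 3)*(s^3 + 2*s^2 - 16*s - 32) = (s + 3)*(s + 4)*(s^2 - 2*s - 8) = (s - 4)*(s + 3)*(s + 4)*(s + 2)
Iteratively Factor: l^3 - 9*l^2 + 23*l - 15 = (l - 5)*(l^2 - 4*l + 3) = (l - 5)*(l - 3)*(l - 1)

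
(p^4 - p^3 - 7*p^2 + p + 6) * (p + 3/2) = p^5 + p^4/2 - 17*p^3/2 - 19*p^2/2 + 15*p/2 + 9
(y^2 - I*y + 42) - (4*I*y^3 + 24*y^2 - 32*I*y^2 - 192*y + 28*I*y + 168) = -4*I*y^3 - 23*y^2 + 32*I*y^2 + 192*y - 29*I*y - 126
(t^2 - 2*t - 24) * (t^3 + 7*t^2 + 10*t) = t^5 + 5*t^4 - 28*t^3 - 188*t^2 - 240*t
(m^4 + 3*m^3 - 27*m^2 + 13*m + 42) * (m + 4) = m^5 + 7*m^4 - 15*m^3 - 95*m^2 + 94*m + 168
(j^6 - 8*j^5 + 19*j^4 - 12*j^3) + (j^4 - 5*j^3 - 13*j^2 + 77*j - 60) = j^6 - 8*j^5 + 20*j^4 - 17*j^3 - 13*j^2 + 77*j - 60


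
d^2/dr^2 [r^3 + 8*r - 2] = 6*r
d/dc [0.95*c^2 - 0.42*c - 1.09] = 1.9*c - 0.42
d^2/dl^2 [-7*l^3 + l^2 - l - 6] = 2 - 42*l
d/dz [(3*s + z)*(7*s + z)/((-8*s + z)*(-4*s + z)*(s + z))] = (-100*s^4 + 526*s^3*z + 67*s^2*z^2 - 20*s*z^3 - z^4)/(1024*s^6 + 1280*s^5*z - 304*s^4*z^2 - 376*s^3*z^3 + 161*s^2*z^4 - 22*s*z^5 + z^6)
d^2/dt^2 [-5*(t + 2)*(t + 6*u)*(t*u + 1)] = -30*t*u - 60*u^2 - 20*u - 10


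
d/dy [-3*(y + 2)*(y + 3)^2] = 3*(-3*y - 7)*(y + 3)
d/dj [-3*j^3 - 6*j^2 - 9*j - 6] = -9*j^2 - 12*j - 9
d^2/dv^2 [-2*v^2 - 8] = -4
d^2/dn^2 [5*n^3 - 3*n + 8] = 30*n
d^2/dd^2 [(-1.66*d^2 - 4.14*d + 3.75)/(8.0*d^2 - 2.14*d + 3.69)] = (-1.13686837721616e-13*d^4 - 586.7584*d^3 + 1734.0192*d^2 + 348.0768*d - 297.6423)/(512.0*d^6 - 410.88*d^5 + 818.3904*d^4 - 388.837144*d^3 + 377.482572*d^2 - 87.415362*d + 50.243409)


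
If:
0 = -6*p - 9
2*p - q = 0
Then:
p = -3/2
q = -3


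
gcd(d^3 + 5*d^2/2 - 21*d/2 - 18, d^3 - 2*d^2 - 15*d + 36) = d^2 + d - 12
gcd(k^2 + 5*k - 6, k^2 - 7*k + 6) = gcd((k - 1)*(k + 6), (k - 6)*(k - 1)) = k - 1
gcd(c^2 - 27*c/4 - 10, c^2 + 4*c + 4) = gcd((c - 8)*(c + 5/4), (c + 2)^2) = 1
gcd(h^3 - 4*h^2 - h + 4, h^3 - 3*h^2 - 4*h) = h^2 - 3*h - 4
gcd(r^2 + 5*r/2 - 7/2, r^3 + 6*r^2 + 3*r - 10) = r - 1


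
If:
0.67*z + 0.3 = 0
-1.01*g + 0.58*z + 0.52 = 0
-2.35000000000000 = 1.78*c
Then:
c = -1.32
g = 0.26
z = -0.45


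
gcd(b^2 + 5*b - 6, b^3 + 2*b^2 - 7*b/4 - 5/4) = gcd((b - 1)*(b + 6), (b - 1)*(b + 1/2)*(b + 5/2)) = b - 1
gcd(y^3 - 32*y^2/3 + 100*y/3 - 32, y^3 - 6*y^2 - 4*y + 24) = y^2 - 8*y + 12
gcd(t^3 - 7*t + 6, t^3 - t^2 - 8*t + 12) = t^2 + t - 6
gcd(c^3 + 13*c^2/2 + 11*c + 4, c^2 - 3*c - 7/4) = c + 1/2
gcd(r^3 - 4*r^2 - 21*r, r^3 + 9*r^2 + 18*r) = r^2 + 3*r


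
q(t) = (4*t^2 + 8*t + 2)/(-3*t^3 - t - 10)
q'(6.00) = 0.06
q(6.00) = -0.29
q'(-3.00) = -0.00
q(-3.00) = 0.19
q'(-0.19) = -0.65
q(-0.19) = -0.06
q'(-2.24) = -0.10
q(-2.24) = 0.16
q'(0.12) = -0.85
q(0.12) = -0.30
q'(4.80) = 0.10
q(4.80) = -0.38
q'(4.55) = 0.11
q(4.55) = -0.41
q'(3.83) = 0.15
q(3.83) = -0.50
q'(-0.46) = -0.50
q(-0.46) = 0.09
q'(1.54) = 0.15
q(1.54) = -1.06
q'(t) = (8*t + 8)/(-3*t^3 - t - 10) + (9*t^2 + 1)*(4*t^2 + 8*t + 2)/(-3*t^3 - t - 10)^2 = 2*(-4*(t + 1)*(3*t^3 + t + 10) + (9*t^2 + 1)*(2*t^2 + 4*t + 1))/(3*t^3 + t + 10)^2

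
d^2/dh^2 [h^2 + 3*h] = 2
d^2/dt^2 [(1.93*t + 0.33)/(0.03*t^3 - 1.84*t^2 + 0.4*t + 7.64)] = (0.010422*t^5 - 0.635652*t^4 + 12.73064*t^3 + 1.418976*t^2 + 160.875912*t - 2.412544)/(2.7e-5*t^9 - 0.004968*t^8 + 0.305784*t^7 - 6.341356*t^6 + 1.546752*t^5 + 77.264832*t^4 - 28.420976*t^3 - 318.532992*t^2 + 70.04352*t + 445.943744)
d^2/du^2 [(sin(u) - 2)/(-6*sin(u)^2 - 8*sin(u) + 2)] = (9*sin(u)^5 - 84*sin(u)^4 - 72*sin(u)^3 + 56*sin(u)^2 + 119*sin(u) + 68)/(2*(3*sin(u)^2 + 4*sin(u) - 1)^3)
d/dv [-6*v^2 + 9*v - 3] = 9 - 12*v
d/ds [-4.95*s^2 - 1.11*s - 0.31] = -9.9*s - 1.11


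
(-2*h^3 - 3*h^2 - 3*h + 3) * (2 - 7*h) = 14*h^4 + 17*h^3 + 15*h^2 - 27*h + 6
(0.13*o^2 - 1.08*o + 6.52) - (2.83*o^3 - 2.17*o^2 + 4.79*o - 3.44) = -2.83*o^3 + 2.3*o^2 - 5.87*o + 9.96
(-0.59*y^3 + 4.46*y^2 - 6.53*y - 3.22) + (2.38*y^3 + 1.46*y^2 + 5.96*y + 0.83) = 1.79*y^3 + 5.92*y^2 - 0.57*y - 2.39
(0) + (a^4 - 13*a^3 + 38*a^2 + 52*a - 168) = a^4 - 13*a^3 + 38*a^2 + 52*a - 168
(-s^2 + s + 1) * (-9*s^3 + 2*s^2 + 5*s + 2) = 9*s^5 - 11*s^4 - 12*s^3 + 5*s^2 + 7*s + 2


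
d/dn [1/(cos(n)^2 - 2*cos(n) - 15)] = 2*(cos(n) - 1)*sin(n)/(sin(n)^2 + 2*cos(n) + 14)^2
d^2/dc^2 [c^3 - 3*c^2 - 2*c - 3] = 6*c - 6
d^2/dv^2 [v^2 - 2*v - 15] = 2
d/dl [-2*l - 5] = -2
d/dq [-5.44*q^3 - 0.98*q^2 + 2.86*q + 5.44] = -16.32*q^2 - 1.96*q + 2.86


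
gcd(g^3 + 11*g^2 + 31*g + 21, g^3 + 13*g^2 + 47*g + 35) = g^2 + 8*g + 7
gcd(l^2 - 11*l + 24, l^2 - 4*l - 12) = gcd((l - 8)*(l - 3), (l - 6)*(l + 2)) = 1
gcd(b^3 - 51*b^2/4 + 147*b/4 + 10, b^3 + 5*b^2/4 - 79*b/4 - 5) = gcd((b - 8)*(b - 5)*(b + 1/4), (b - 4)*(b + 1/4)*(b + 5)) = b + 1/4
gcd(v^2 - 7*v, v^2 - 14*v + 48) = 1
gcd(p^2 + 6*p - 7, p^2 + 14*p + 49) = p + 7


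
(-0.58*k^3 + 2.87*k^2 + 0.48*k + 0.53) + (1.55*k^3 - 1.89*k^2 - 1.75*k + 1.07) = 0.97*k^3 + 0.98*k^2 - 1.27*k + 1.6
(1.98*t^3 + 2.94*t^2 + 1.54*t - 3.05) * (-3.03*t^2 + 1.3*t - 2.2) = -5.9994*t^5 - 6.3342*t^4 - 5.2002*t^3 + 4.7755*t^2 - 7.353*t + 6.71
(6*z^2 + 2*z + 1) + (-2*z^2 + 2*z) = 4*z^2 + 4*z + 1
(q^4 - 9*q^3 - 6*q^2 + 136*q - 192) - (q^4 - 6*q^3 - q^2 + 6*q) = -3*q^3 - 5*q^2 + 130*q - 192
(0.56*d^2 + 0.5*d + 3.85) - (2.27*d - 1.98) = 0.56*d^2 - 1.77*d + 5.83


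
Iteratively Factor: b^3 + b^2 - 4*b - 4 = (b + 2)*(b^2 - b - 2) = (b - 2)*(b + 2)*(b + 1)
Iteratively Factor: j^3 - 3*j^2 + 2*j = (j - 2)*(j^2 - j) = j*(j - 2)*(j - 1)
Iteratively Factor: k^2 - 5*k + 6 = (k - 3)*(k - 2)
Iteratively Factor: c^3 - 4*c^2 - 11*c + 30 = (c - 2)*(c^2 - 2*c - 15) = (c - 2)*(c + 3)*(c - 5)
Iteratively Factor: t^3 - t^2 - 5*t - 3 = (t + 1)*(t^2 - 2*t - 3) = (t - 3)*(t + 1)*(t + 1)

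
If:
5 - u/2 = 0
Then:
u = 10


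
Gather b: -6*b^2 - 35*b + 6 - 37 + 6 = -6*b^2 - 35*b - 25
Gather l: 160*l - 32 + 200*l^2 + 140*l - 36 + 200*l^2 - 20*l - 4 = 400*l^2 + 280*l - 72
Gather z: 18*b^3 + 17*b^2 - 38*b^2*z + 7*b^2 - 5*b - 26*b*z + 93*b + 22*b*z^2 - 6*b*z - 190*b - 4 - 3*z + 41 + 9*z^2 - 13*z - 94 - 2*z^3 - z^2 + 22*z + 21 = 18*b^3 + 24*b^2 - 102*b - 2*z^3 + z^2*(22*b + 8) + z*(-38*b^2 - 32*b + 6) - 36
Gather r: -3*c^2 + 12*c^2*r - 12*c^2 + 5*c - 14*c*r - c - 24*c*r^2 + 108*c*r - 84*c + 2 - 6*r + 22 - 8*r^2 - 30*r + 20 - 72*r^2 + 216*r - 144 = -15*c^2 - 80*c + r^2*(-24*c - 80) + r*(12*c^2 + 94*c + 180) - 100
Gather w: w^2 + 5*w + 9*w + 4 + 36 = w^2 + 14*w + 40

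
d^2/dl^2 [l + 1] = 0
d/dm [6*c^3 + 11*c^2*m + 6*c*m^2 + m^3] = 11*c^2 + 12*c*m + 3*m^2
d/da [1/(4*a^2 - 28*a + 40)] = (7 - 2*a)/(4*(a^2 - 7*a + 10)^2)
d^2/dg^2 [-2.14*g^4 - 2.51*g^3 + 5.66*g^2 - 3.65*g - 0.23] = -25.68*g^2 - 15.06*g + 11.32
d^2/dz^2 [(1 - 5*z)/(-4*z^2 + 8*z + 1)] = 8*((11 - 15*z)*(-4*z^2 + 8*z + 1) - 16*(z - 1)^2*(5*z - 1))/(-4*z^2 + 8*z + 1)^3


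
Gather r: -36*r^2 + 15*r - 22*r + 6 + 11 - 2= -36*r^2 - 7*r + 15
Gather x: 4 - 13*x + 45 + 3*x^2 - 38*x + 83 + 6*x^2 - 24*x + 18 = 9*x^2 - 75*x + 150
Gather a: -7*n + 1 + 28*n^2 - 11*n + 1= 28*n^2 - 18*n + 2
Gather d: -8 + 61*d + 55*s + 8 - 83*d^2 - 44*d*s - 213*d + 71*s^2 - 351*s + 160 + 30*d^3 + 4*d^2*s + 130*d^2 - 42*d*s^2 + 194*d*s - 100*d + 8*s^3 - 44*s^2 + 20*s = 30*d^3 + d^2*(4*s + 47) + d*(-42*s^2 + 150*s - 252) + 8*s^3 + 27*s^2 - 276*s + 160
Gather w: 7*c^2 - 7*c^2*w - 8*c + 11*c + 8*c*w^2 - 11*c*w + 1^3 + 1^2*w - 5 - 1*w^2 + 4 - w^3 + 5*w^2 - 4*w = 7*c^2 + 3*c - w^3 + w^2*(8*c + 4) + w*(-7*c^2 - 11*c - 3)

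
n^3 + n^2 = n^2*(n + 1)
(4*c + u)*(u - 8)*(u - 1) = 4*c*u^2 - 36*c*u + 32*c + u^3 - 9*u^2 + 8*u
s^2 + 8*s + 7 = (s + 1)*(s + 7)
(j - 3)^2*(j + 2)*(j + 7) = j^4 + 3*j^3 - 31*j^2 - 3*j + 126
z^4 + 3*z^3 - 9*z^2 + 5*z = z*(z - 1)^2*(z + 5)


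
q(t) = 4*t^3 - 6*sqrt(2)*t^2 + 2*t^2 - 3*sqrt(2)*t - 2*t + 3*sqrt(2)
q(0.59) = -0.88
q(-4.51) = -466.45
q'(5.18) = 248.56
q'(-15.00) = 2888.32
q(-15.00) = -14861.31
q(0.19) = 2.85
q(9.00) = 2338.75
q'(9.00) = 849.02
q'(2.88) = 55.93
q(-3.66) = -255.90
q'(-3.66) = 201.98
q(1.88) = -3.84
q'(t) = 12*t^2 - 12*sqrt(2)*t + 4*t - 3*sqrt(2) - 2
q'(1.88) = 11.79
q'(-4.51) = 296.34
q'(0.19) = -8.27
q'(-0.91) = 15.50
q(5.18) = 353.86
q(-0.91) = 1.54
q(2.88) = 28.02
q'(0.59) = -9.72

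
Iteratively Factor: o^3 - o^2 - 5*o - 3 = (o + 1)*(o^2 - 2*o - 3) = (o - 3)*(o + 1)*(o + 1)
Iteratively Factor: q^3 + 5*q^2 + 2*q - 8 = (q + 4)*(q^2 + q - 2) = (q + 2)*(q + 4)*(q - 1)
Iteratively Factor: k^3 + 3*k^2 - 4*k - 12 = (k - 2)*(k^2 + 5*k + 6) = (k - 2)*(k + 3)*(k + 2)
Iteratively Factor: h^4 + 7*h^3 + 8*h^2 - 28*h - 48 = (h + 2)*(h^3 + 5*h^2 - 2*h - 24) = (h + 2)*(h + 4)*(h^2 + h - 6) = (h + 2)*(h + 3)*(h + 4)*(h - 2)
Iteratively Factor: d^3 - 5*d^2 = (d)*(d^2 - 5*d) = d^2*(d - 5)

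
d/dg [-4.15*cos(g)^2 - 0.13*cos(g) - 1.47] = (8.3*cos(g) + 0.13)*sin(g)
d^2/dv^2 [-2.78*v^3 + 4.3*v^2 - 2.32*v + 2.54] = 8.6 - 16.68*v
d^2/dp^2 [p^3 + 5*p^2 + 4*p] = 6*p + 10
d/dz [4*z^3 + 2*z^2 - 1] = 4*z*(3*z + 1)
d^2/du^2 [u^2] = 2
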